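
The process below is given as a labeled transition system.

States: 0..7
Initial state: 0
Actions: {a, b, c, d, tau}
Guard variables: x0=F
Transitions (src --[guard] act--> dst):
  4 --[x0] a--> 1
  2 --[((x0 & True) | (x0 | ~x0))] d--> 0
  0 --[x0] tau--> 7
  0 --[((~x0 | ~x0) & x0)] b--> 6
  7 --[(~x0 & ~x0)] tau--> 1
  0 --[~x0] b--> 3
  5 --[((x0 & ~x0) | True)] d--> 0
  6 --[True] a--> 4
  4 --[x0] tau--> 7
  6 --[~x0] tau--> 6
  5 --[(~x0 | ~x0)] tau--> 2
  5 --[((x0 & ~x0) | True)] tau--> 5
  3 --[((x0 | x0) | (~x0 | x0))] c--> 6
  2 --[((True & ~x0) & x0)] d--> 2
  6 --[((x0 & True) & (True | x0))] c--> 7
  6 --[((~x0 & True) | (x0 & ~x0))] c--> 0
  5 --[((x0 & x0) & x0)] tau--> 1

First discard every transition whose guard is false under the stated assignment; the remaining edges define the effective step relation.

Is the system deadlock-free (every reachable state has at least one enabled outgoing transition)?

R = {0,3,4,6}
  0: b→3  [deg 1]
  3: c→6  [deg 1]
  4: ∅  [STUCK]
  6: a→4  c→0  tau→6  [deg 3]
trace reaching 4: b·c·a

Answer: DEADLOCK at state 4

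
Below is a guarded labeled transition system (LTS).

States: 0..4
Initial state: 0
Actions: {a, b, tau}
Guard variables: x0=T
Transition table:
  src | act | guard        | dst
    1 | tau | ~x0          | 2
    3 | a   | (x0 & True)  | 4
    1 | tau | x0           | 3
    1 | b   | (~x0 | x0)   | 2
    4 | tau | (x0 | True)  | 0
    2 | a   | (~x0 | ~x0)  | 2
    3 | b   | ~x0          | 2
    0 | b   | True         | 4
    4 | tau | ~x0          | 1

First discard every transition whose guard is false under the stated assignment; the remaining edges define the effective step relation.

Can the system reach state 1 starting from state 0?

Guard filter leaves 5 enabled edge(s).
depth 0: {0}
depth 1: {4}  cumulative {0,4}
R = {0,4}

Answer: UNREACHABLE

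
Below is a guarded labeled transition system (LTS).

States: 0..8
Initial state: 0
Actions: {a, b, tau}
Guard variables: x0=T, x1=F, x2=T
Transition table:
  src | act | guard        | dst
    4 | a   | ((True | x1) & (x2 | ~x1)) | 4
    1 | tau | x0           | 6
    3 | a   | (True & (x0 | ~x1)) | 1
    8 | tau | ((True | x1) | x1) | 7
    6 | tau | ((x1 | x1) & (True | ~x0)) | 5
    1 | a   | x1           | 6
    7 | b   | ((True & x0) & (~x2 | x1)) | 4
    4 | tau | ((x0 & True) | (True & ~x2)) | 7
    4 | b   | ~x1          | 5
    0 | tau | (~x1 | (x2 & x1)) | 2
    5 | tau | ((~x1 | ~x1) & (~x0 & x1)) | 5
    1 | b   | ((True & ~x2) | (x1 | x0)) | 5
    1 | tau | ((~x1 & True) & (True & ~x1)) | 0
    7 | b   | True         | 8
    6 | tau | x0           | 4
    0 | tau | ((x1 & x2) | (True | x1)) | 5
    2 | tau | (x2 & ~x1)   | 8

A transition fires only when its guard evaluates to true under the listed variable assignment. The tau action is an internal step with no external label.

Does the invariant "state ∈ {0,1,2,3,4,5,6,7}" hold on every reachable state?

Answer: INVARIANT VIOLATED at state 8

Trace:
Allowed set {0,1,2,3,4,5,6,7}
Reach set: {0,2,5,7,8}
  0: ok
  2: ok
  5: ok
  7: ok
  8: outside
reach 8 via tau·tau — violates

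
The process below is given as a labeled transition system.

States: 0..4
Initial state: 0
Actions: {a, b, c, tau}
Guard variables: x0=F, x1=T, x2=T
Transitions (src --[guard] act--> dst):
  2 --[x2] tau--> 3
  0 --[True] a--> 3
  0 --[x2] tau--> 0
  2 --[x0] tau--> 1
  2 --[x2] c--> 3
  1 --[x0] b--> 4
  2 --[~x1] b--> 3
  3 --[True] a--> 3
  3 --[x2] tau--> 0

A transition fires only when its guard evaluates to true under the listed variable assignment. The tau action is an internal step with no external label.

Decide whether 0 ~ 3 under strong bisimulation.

Answer: BISIMILAR

Analysis:
Bisimulation quotient by refinement:
  π0 = {{0,1,2,3,4}}
  π1 = {{0,3},{1,4},{2}}
stable after 2 split(s): 3 block(s)
0∈{0,3}, 3∈{0,3}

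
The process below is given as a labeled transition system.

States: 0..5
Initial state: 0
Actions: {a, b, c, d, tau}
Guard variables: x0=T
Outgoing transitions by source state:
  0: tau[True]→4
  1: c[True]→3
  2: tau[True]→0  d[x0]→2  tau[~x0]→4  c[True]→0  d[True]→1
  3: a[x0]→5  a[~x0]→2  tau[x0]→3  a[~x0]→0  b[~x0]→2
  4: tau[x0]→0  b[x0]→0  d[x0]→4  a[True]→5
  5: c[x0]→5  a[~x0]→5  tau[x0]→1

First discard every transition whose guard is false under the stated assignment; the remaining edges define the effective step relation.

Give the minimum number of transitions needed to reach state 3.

Answer: 4

Working:
BFS to 3:
  Layer 0: {0}
  Layer 1: {4}
  Layer 2: {5}
  Layer 3: {1}
  Layer 4: {3}
first hit 3 at d=4 via tau·a·tau·c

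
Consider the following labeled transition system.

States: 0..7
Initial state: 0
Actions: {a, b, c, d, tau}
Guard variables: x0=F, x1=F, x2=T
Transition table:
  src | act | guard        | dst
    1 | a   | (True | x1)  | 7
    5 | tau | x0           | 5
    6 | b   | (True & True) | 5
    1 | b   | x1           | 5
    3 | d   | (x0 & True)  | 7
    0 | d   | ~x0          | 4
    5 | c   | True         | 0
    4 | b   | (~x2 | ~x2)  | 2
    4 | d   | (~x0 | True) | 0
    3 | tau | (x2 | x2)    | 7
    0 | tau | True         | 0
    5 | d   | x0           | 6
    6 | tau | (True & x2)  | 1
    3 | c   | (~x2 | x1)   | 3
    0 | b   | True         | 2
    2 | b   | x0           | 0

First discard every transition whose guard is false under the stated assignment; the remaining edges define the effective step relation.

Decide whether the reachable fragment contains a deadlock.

Reach set: {0,2,4}
  0: b→2  d→4  tau→0  [deg 3]
  2: ∅  [STUCK]
  4: d→0  [deg 1]
witness 2: b

Answer: DEADLOCK at state 2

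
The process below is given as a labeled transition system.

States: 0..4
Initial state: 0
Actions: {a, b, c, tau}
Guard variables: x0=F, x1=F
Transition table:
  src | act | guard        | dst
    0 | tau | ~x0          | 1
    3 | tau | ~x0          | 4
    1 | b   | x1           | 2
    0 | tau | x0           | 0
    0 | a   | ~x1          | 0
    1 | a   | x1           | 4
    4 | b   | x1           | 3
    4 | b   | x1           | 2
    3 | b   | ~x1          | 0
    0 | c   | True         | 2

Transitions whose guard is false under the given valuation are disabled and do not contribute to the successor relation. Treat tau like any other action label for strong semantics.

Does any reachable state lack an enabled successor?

Answer: DEADLOCK at state 1

Working:
Reachable = {0,1,2}
  0: a→0  c→2  tau→1  [3 out]
  1: ∅  [no exit]
  2: ∅  [no exit]
trace reaching 1: tau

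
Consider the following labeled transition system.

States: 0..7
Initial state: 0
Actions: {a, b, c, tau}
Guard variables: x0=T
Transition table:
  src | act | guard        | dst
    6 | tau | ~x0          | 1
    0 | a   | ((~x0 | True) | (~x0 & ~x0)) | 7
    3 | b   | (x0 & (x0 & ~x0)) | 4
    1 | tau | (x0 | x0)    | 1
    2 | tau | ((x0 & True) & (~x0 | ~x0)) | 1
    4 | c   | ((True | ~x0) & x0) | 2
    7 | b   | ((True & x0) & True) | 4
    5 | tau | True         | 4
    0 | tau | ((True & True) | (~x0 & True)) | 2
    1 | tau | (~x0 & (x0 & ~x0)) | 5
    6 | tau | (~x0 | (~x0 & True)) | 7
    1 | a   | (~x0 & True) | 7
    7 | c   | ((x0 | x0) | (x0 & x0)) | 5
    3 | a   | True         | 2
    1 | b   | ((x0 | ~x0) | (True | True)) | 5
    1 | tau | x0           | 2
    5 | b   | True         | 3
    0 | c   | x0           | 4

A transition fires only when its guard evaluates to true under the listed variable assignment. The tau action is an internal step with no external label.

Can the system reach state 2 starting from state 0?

After dropping false guards: 12 live edges.
depth 0: {0}
depth 1: {2,4,7}  total {0,2,4,7}
depth 2: {5}  total {0,2,4,5,7}
depth 3: {3}  total {0,2,3,4,5,7}
Reachable = {0,2,3,4,5,7}
witness 2: tau

Answer: REACHABLE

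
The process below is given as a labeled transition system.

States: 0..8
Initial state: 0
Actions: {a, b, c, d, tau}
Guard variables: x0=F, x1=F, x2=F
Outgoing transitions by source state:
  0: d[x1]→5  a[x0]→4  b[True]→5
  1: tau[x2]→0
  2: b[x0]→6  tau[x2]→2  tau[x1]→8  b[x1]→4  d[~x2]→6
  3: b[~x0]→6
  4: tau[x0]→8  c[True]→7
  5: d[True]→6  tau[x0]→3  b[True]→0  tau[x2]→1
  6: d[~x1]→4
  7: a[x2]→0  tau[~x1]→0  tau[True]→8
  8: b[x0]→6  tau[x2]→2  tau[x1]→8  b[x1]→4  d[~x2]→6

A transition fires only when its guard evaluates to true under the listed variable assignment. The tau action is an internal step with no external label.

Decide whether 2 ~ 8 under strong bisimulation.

Bisimulation quotient by refinement:
  round 0: {{0,1,2,3,4,5,6,7,8}}
  round 1: {{0,3},{1},{2,6,8},{4},{5},{7}}
  round 2: {{0},{1},{2,8},{3},{4},{5},{6},{7}}
8 equivalence class(es) (converged in 3)
[2]={2,8}  [8]={2,8}

Answer: BISIMILAR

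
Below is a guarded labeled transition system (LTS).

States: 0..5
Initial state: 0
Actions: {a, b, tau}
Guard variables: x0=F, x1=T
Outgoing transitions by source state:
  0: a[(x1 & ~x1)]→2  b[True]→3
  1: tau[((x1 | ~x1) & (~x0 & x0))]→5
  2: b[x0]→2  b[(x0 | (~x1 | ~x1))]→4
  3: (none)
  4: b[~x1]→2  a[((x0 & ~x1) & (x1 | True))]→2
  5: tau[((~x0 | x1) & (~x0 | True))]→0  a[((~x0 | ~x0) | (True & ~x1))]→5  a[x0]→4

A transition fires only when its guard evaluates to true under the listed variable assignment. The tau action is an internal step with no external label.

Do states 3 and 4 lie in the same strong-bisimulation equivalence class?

Refine partition for ~:
  π0 = {{0,1,2,3,4,5}}
  π1 = {{0},{1,2,3,4},{5}}
3 equivalence class(es) (converged in 2)
[3]={1,2,3,4}  [4]={1,2,3,4}

Answer: BISIMILAR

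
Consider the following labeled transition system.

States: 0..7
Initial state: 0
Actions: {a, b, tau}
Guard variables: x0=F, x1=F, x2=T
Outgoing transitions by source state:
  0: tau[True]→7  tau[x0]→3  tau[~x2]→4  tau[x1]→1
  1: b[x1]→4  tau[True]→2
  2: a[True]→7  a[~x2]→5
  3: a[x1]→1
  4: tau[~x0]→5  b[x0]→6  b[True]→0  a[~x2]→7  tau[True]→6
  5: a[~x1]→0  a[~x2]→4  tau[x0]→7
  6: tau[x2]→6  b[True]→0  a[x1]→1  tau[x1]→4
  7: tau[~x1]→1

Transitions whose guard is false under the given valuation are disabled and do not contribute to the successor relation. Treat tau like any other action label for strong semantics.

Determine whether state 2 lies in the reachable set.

10 transition(s) survive guard evaluation.
L0 = {0}
L1 = {7}  total {0,7}
L2 = {1}  total {0,1,7}
L3 = {2}  total {0,1,2,7}
R = {0,1,2,7}
trace reaching 2: tau·tau·tau

Answer: REACHABLE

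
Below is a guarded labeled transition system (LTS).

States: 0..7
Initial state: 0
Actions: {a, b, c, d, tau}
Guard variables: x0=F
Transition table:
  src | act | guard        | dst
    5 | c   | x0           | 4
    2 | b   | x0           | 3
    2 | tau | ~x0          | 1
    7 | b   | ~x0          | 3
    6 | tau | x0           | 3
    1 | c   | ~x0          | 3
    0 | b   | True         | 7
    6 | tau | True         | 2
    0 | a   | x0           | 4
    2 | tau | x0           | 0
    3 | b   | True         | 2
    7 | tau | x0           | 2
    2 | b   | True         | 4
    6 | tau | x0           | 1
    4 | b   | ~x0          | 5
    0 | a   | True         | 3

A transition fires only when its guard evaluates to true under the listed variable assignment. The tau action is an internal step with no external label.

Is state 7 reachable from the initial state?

Answer: REACHABLE

Working:
9 transition(s) survive guard evaluation.
depth 0: {0}
depth 1: {3,7}  cumulative {0,3,7}
depth 2: {2}  cumulative {0,2,3,7}
depth 3: {1,4}  cumulative {0,1,2,3,4,7}
depth 4: {5}  cumulative {0,1,2,3,4,5,7}
Reach set: {0,1,2,3,4,5,7}
Path to 7: b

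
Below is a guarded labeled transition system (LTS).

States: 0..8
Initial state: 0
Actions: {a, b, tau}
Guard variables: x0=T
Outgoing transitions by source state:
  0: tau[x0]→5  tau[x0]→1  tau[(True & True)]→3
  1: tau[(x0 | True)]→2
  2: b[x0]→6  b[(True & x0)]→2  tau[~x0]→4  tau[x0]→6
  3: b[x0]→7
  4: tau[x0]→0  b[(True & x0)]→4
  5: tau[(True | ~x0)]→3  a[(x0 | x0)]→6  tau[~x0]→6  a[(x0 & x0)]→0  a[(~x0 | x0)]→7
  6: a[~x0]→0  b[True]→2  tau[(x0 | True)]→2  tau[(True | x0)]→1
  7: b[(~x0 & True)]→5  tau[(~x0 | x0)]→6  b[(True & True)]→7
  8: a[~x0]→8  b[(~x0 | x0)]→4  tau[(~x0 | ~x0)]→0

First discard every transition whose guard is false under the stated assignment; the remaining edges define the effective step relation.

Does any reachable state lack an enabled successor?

Reach set: {0,1,2,3,5,6,7}
  0: tau→1  tau→3  tau→5  [deg 3]
  1: tau→2  [deg 1]
  2: b→2  b→6  tau→6  [deg 3]
  3: b→7  [deg 1]
  5: a→0  a→6  a→7  tau→3  [deg 4]
  6: b→2  tau→1  tau→2  [deg 3]
  7: b→7  tau→6  [deg 2]

Answer: DEADLOCK-FREE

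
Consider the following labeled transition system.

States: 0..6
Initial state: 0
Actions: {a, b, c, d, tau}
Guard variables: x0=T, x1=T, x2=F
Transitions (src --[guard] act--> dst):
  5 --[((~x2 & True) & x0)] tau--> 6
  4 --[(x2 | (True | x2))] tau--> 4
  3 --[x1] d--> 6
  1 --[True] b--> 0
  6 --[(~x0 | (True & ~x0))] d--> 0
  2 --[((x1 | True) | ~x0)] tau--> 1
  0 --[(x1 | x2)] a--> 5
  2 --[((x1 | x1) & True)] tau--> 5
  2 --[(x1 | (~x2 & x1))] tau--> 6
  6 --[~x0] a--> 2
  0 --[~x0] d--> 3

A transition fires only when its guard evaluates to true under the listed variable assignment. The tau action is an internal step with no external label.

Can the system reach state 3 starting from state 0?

8 transition(s) survive guard evaluation.
Layer 0: {0}
Layer 1: {5}  total {0,5}
Layer 2: {6}  total {0,5,6}
Reachable = {0,5,6}

Answer: UNREACHABLE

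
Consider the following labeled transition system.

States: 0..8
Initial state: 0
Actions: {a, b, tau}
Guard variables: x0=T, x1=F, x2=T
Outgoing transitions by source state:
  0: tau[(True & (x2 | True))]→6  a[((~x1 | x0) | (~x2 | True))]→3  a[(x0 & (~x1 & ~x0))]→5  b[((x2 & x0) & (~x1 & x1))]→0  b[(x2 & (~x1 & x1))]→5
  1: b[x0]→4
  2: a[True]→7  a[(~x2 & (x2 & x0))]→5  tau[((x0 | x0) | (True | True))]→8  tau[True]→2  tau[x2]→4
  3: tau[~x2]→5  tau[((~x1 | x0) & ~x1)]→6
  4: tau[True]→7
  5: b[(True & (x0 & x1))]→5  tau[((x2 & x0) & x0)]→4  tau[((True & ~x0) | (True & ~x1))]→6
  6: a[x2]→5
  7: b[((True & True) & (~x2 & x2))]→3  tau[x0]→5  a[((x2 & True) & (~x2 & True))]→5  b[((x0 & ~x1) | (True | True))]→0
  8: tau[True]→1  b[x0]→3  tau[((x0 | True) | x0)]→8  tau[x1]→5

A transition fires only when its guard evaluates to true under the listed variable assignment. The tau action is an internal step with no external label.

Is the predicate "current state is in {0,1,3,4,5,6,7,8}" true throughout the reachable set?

Safe = {0,1,3,4,5,6,7,8}
Reachable = {0,3,4,5,6,7}
  0: ✓
  3: ✓
  4: ✓
  5: ✓
  6: ✓
  7: ✓

Answer: INVARIANT HOLDS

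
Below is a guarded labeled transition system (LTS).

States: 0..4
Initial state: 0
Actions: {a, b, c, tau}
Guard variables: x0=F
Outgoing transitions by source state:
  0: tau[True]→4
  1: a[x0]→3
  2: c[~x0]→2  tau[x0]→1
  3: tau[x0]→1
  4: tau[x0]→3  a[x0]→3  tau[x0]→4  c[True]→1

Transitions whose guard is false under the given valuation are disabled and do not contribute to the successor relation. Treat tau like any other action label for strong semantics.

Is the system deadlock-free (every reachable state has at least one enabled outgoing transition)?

Reach set: {0,1,4}
  0: tau→4  [deg 1]
  1: ∅  [STUCK]
  4: c→1  [deg 1]
witness 1: tau·c

Answer: DEADLOCK at state 1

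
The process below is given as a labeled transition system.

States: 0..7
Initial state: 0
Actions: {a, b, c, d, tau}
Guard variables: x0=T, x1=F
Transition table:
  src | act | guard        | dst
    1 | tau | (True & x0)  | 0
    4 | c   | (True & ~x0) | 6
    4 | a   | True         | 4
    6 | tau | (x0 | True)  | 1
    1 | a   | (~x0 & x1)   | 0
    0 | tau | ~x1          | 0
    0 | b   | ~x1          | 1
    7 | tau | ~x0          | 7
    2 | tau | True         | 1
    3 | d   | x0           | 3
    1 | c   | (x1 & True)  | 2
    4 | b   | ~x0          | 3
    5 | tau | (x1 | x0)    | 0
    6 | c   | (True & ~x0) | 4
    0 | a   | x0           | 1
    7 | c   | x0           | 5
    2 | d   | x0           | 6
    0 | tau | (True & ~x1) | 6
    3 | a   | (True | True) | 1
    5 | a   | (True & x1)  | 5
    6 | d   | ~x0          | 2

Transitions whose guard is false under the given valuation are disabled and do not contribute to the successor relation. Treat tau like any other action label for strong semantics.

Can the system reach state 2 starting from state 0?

13 transition(s) survive guard evaluation.
depth 0: {0}
depth 1: {1,6}  cumulative {0,1,6}
Reachable = {0,1,6}

Answer: UNREACHABLE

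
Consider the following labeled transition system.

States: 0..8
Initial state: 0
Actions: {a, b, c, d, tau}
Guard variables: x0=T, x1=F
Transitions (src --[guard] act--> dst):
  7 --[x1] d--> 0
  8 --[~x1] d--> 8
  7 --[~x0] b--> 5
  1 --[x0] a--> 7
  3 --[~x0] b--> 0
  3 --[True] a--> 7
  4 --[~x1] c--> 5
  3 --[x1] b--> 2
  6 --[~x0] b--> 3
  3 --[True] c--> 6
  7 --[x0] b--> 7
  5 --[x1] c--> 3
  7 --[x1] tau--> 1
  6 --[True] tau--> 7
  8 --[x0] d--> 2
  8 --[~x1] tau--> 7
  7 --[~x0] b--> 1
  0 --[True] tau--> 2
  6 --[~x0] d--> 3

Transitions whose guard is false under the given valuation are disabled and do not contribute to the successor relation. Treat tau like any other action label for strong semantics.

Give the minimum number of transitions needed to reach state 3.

BFS to 3:
  depth 0: {0}
  depth 1: {2}
3 never appears.

Answer: UNREACHABLE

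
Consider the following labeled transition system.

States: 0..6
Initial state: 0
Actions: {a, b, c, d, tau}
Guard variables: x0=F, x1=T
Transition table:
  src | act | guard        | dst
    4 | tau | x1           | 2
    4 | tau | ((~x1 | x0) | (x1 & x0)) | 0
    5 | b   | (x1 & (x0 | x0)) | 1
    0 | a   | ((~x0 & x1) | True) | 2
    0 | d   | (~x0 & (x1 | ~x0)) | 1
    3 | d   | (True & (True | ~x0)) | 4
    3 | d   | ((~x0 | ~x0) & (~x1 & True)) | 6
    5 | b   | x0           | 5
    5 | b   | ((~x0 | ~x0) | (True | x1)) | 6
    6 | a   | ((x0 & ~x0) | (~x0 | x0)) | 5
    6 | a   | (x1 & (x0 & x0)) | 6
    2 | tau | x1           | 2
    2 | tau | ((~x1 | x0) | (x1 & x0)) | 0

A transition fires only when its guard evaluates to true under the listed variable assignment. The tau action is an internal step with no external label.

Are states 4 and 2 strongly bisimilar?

Compute ~ classes (split until stable):
  round 0: {{0,1,2,3,4,5,6}}
  round 1: {{0},{1},{2,4},{3},{5},{6}}
stable after 2 split(s): 6 block(s)
class of 4: {2,4}; class of 2: {2,4}

Answer: BISIMILAR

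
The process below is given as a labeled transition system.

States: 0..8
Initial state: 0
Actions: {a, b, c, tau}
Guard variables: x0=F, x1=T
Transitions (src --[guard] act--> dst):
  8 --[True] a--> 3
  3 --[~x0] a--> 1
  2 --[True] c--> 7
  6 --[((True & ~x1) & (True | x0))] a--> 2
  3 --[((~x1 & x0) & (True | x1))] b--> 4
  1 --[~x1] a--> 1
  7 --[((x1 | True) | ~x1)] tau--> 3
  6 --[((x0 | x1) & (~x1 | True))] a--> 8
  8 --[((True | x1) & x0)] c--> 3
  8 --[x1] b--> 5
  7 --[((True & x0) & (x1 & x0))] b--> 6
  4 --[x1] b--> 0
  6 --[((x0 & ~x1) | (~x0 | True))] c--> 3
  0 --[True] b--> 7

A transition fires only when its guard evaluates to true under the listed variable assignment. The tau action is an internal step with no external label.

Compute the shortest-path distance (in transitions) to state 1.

Answer: 3

Trace:
BFS to 1:
  L0 = {0}
  L1 = {7}
  L2 = {3}
  L3 = {1}
depth(1)=3, e.g. b·tau·a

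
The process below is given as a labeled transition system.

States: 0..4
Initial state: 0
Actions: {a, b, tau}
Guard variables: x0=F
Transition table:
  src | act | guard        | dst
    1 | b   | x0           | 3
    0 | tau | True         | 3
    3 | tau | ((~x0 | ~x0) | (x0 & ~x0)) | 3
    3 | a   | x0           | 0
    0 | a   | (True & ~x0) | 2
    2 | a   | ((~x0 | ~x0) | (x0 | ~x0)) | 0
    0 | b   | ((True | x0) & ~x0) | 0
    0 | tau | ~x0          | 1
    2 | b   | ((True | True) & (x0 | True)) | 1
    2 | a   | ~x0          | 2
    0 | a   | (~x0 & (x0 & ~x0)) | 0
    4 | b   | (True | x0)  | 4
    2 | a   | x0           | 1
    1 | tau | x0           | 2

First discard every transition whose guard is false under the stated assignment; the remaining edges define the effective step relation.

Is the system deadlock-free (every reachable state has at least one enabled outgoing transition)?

Answer: DEADLOCK at state 1

Trace:
Reachable = {0,1,2,3}
  0: a→2  b→0  tau→1  tau→3  [4 exit(s)]
  1: ∅  [STUCK]
  2: a→0  a→2  b→1  [3 exit(s)]
  3: tau→3  [1 exit(s)]
Path to 1: tau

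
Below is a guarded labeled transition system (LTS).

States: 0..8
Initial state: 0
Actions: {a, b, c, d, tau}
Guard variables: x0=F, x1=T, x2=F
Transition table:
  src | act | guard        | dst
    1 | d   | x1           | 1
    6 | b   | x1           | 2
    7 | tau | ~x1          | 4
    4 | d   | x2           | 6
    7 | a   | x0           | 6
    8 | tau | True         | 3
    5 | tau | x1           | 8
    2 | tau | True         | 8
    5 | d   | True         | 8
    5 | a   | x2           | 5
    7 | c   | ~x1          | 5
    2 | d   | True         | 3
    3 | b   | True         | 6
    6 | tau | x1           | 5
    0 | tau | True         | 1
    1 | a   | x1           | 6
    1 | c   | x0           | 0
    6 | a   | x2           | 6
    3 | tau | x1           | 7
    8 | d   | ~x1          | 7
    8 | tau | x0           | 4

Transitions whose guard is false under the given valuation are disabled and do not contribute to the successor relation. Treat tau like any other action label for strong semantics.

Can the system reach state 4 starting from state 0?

After dropping false guards: 12 live edges.
L0 = {0}
L1 = {1}  now seen {0,1}
L2 = {6}  now seen {0,1,6}
L3 = {2,5}  now seen {0,1,2,5,6}
L4 = {3,8}  now seen {0,1,2,3,5,6,8}
L5 = {7}  now seen {0,1,2,3,5,6,7,8}
Reach set: {0,1,2,3,5,6,7,8}

Answer: UNREACHABLE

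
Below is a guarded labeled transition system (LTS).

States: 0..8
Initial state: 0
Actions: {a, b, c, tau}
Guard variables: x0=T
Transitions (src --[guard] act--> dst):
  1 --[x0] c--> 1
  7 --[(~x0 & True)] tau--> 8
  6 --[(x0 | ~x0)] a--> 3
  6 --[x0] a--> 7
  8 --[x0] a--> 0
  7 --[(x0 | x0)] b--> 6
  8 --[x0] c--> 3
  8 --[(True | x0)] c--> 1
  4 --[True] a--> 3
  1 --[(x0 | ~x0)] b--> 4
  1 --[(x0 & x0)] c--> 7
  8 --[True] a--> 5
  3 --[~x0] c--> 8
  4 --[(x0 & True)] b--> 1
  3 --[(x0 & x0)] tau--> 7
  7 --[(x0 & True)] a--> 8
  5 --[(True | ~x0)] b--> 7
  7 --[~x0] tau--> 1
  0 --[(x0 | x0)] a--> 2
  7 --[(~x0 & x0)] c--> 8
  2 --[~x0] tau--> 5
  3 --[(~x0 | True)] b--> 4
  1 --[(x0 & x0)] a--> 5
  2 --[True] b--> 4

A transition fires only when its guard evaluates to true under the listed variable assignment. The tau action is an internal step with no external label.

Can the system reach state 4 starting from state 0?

Answer: REACHABLE

Trace:
After dropping false guards: 19 live edges.
Layer 0: {0}
Layer 1: {2}  cumulative {0,2}
Layer 2: {4}  cumulative {0,2,4}
Layer 3: {1,3}  cumulative {0,1,2,3,4}
Layer 4: {5,7}  cumulative {0,1,2,3,4,5,7}
Layer 5: {6,8}  cumulative {0,1,2,3,4,5,6,7,8}
Reach set: {0,1,2,3,4,5,6,7,8}
Path to 4: a·b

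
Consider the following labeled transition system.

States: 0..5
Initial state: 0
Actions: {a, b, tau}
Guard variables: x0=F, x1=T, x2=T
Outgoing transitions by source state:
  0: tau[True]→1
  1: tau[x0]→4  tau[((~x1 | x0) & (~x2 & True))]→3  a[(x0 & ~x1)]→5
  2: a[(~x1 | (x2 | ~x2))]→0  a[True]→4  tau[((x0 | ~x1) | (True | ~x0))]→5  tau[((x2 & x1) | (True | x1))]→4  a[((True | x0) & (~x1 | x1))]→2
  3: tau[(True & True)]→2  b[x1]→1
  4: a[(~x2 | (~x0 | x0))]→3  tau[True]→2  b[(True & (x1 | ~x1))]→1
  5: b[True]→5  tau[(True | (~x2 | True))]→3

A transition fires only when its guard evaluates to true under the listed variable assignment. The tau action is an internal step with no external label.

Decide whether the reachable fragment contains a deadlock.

Answer: DEADLOCK at state 1

Working:
Reachable = {0,1}
  0: tau→1  [1 out]
  1: ∅  [STUCK]
trace reaching 1: tau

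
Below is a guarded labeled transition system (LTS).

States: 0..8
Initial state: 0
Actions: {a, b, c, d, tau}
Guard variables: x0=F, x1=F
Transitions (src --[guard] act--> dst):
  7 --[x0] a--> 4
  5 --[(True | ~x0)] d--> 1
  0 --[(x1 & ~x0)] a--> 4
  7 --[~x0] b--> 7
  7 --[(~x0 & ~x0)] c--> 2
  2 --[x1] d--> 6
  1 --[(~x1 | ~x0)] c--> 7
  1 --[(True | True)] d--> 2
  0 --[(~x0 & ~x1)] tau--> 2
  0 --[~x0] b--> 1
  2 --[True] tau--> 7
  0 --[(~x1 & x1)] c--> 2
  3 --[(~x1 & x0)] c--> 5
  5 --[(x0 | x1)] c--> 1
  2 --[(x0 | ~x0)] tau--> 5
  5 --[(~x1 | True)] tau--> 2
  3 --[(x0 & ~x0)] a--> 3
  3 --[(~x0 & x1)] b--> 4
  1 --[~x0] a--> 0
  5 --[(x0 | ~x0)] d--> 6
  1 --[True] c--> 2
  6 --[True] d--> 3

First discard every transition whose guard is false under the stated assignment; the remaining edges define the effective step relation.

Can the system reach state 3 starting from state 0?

Answer: REACHABLE

Analysis:
After dropping false guards: 14 live edges.
L0 = {0}
L1 = {1,2}  now seen {0,1,2}
L2 = {5,7}  now seen {0,1,2,5,7}
L3 = {6}  now seen {0,1,2,5,6,7}
L4 = {3}  now seen {0,1,2,3,5,6,7}
Reachable = {0,1,2,3,5,6,7}
Path to 3: tau·tau·d·d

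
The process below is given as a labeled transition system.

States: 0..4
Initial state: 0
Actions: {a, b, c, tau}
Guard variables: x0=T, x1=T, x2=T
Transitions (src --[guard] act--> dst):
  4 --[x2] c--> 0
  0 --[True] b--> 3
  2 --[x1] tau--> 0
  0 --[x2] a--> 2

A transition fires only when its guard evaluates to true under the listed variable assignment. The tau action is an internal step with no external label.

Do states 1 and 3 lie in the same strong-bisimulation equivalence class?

Refine partition for ~:
  π0 = {{0,1,2,3,4}}
  π1 = {{0},{1,3},{2},{4}}
stable after 2 split(s): 4 block(s)
1∈{1,3}, 3∈{1,3}

Answer: BISIMILAR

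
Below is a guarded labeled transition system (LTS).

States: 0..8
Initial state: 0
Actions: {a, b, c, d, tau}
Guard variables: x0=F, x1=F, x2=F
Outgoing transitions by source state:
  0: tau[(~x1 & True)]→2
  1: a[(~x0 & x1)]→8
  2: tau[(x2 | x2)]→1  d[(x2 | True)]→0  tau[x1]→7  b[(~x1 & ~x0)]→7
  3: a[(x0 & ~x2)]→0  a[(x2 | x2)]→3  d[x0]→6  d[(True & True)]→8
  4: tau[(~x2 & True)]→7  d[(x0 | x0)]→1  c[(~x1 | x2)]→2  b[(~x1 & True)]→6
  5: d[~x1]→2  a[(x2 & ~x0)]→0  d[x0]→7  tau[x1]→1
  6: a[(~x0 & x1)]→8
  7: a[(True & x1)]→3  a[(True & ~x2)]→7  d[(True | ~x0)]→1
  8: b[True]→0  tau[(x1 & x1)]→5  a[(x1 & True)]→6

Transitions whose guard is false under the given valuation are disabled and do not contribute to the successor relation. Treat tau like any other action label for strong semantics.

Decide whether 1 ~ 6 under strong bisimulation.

Bisimulation quotient by refinement:
  round 0: {{0,1,2,3,4,5,6,7,8}}
  round 1: {{0},{1,6},{2},{3,5},{4},{7},{8}}
  round 2: {{0},{1,6},{2},{3},{4},{5},{7},{8}}
8 equivalence class(es) (converged in 3)
class of 1: {1,6}; class of 6: {1,6}

Answer: BISIMILAR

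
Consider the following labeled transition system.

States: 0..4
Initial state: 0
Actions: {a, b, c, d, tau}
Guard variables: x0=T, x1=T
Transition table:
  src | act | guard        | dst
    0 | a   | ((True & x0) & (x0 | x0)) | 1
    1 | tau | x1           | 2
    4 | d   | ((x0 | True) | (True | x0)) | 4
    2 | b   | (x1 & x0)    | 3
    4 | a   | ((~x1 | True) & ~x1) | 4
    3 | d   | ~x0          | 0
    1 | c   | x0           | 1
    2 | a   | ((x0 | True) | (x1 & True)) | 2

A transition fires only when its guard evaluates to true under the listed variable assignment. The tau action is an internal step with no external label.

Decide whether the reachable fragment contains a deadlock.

Answer: DEADLOCK at state 3

Trace:
R = {0,1,2,3}
  0: a→1  [1 exit(s)]
  1: c→1  tau→2  [2 exit(s)]
  2: a→2  b→3  [2 exit(s)]
  3: ∅  [deadlock]
witness 3: a·tau·b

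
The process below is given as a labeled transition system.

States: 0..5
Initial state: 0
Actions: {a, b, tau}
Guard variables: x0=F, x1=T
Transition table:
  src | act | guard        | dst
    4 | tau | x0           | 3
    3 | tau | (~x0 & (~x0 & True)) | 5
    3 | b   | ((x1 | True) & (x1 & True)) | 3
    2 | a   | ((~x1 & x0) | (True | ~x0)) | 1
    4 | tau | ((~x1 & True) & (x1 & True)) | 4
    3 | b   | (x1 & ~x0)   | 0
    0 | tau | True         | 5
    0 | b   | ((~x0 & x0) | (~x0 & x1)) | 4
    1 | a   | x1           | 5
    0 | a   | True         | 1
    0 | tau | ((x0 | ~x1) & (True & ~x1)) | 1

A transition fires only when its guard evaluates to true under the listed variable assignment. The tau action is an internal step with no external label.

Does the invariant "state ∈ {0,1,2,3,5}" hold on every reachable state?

Answer: INVARIANT VIOLATED at state 4

Analysis:
Allowed set {0,1,2,3,5}
Reach set: {0,1,4,5}
  0: safe
  1: safe
  4: ✗ unsafe
  5: safe
witness against invariant: b → 4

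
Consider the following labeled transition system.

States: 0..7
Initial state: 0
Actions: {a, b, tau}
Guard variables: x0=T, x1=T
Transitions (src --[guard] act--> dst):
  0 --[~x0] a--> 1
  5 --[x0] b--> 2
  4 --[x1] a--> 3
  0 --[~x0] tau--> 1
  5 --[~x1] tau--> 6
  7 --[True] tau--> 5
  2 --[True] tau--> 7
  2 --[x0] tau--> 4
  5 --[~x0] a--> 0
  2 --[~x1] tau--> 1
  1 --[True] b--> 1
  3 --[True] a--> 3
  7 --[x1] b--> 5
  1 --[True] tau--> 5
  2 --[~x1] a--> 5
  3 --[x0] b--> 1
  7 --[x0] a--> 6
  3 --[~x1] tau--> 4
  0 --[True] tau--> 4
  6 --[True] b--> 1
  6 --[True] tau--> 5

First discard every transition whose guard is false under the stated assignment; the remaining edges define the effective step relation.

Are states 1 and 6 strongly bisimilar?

Bisimulation quotient by refinement:
  P[0] = {{0,1,2,3,4,5,6,7}}
  P[1] = {{0,2},{1,6},{3},{4},{5},{7}}
  P[2] = {{0},{1,6},{2},{3},{4},{5},{7}}
7 equivalence class(es) (converged in 3)
1∈{1,6}, 6∈{1,6}

Answer: BISIMILAR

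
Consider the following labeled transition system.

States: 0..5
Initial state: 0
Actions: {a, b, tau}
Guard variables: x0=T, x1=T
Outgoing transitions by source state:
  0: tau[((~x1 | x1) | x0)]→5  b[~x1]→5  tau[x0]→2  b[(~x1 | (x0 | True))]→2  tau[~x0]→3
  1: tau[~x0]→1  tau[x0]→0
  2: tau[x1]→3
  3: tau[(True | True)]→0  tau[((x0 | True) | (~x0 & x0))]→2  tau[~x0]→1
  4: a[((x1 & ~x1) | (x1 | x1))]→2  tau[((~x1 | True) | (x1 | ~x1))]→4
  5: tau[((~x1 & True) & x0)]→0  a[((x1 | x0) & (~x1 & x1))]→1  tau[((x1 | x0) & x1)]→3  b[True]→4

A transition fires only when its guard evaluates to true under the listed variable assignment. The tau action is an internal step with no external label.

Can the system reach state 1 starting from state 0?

After dropping false guards: 11 live edges.
depth 0: {0}
depth 1: {2,5}  cumulative {0,2,5}
depth 2: {3,4}  cumulative {0,2,3,4,5}
R = {0,2,3,4,5}

Answer: UNREACHABLE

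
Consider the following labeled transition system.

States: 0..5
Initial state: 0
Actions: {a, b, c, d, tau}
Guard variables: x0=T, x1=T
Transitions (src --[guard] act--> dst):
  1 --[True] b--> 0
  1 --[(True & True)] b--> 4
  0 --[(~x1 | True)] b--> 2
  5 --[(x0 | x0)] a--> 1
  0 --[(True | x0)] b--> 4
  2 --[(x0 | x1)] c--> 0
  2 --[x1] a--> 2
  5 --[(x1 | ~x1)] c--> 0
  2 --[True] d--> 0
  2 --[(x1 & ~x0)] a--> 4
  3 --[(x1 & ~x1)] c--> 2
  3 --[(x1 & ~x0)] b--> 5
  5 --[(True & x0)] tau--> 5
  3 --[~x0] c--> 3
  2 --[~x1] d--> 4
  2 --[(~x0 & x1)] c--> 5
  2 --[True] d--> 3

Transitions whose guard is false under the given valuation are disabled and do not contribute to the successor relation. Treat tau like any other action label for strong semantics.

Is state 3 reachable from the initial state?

Guard filter leaves 11 enabled edge(s).
Layer 0: {0}
Layer 1: {2,4}  now seen {0,2,4}
Layer 2: {3}  now seen {0,2,3,4}
R = {0,2,3,4}
Path to 3: b·d

Answer: REACHABLE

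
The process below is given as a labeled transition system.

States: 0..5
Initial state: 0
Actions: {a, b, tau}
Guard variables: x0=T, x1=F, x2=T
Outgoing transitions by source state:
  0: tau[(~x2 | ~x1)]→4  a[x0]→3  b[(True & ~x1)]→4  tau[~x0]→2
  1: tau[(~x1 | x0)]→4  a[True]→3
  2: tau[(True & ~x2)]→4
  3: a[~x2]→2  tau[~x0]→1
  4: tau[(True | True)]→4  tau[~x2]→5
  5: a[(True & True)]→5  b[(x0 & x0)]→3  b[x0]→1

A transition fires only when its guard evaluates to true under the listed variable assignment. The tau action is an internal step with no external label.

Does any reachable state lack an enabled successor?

Reachable = {0,3,4}
  0: a→3  b→4  tau→4  [3 out]
  3: ∅  [no exit]
  4: tau→4  [1 out]
trace reaching 3: a

Answer: DEADLOCK at state 3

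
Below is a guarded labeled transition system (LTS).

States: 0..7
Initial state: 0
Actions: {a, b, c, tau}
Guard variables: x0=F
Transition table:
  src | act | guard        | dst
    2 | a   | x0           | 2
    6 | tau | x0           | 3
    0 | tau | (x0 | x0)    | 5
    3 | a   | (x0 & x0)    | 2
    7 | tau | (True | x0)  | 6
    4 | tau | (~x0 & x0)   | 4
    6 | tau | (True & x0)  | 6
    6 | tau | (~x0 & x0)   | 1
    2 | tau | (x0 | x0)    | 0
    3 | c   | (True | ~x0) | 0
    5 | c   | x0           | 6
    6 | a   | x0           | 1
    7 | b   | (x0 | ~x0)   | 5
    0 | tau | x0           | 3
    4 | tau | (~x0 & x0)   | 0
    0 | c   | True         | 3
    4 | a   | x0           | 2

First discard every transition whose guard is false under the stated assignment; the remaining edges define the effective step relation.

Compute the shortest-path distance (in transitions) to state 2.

Breadth-first toward 2:
  Layer 0: {0}
  Layer 1: {3}
2 never appears.

Answer: UNREACHABLE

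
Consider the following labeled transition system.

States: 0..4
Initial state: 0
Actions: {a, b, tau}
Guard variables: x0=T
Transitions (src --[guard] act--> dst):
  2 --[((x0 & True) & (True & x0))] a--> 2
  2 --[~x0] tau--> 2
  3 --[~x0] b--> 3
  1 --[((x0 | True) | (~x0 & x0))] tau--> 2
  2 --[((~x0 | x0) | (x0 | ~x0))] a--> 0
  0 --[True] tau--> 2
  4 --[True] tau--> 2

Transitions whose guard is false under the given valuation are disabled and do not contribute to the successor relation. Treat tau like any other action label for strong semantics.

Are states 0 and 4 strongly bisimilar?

Answer: BISIMILAR

Working:
Refine partition for ~:
  P[0] = {{0,1,2,3,4}}
  P[1] = {{0,1,4},{2},{3}}
stable after 2 split(s): 3 block(s)
0∈{0,1,4}, 4∈{0,1,4}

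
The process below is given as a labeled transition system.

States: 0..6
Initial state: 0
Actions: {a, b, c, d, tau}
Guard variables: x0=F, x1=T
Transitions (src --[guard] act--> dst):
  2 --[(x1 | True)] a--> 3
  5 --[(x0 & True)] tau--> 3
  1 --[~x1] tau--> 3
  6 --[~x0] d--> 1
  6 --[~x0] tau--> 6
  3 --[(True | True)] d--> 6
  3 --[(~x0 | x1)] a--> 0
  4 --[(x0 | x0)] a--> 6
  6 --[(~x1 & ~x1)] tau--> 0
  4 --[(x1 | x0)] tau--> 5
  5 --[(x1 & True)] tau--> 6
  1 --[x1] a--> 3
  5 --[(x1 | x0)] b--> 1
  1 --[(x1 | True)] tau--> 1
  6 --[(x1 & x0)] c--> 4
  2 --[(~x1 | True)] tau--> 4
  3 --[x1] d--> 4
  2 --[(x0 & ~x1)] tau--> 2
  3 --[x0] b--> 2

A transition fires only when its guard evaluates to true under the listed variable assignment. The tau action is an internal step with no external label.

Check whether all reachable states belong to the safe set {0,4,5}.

Answer: INVARIANT HOLDS

Analysis:
Inv-set: {0,4,5}
R = {0}
  0: ✓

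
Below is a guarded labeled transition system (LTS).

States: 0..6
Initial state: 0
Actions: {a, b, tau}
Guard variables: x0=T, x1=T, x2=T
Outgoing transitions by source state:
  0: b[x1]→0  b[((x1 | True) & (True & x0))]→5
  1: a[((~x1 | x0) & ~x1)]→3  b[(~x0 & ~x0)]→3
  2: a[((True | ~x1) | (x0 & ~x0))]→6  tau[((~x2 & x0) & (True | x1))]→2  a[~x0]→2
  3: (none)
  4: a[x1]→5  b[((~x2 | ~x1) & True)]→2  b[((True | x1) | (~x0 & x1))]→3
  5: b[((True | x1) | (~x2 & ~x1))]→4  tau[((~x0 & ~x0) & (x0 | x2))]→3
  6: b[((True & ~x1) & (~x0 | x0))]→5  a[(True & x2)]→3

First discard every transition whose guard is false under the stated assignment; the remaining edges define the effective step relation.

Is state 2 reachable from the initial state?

7 transition(s) survive guard evaluation.
Layer 0: {0}
Layer 1: {5}  cumulative {0,5}
Layer 2: {4}  cumulative {0,4,5}
Layer 3: {3}  cumulative {0,3,4,5}
R = {0,3,4,5}

Answer: UNREACHABLE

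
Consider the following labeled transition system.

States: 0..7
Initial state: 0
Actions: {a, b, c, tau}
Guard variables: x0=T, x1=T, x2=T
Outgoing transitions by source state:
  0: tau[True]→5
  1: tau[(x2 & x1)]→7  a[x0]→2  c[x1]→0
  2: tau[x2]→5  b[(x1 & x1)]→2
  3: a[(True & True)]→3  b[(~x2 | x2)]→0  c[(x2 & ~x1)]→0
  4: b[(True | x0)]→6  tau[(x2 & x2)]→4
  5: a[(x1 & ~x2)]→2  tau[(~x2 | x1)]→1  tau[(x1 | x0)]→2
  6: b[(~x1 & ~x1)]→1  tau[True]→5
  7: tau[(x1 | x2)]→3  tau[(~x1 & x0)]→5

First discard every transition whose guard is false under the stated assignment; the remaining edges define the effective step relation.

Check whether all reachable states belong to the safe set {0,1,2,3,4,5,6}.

Answer: INVARIANT VIOLATED at state 7

Analysis:
Inv-set: {0,1,2,3,4,5,6}
Reach set: {0,1,2,3,5,7}
  0: ok
  1: ok
  2: ok
  3: ok
  5: ok
  7: outside
witness against invariant: tau·tau·tau → 7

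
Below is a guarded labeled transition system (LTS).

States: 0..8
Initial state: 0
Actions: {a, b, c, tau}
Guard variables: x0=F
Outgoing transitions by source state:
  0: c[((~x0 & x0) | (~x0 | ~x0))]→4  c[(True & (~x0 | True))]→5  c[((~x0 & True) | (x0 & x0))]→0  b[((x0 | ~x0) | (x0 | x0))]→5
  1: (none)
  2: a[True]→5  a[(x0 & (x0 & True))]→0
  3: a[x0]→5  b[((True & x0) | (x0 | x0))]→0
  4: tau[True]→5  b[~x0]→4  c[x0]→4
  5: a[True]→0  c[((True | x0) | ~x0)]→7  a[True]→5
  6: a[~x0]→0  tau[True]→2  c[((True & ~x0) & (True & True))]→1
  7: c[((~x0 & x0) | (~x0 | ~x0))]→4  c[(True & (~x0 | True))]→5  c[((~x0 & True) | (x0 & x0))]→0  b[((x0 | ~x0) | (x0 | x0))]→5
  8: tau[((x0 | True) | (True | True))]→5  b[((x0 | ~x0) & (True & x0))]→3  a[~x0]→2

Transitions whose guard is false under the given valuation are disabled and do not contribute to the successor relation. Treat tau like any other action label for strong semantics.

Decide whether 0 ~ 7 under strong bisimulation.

Answer: BISIMILAR

Analysis:
Refine partition for ~:
  round 0: {{0,1,2,3,4,5,6,7,8}}
  round 1: {{0,7},{1,3},{2},{4},{5},{6},{8}}
7 equivalence class(es) (converged in 2)
0∈{0,7}, 7∈{0,7}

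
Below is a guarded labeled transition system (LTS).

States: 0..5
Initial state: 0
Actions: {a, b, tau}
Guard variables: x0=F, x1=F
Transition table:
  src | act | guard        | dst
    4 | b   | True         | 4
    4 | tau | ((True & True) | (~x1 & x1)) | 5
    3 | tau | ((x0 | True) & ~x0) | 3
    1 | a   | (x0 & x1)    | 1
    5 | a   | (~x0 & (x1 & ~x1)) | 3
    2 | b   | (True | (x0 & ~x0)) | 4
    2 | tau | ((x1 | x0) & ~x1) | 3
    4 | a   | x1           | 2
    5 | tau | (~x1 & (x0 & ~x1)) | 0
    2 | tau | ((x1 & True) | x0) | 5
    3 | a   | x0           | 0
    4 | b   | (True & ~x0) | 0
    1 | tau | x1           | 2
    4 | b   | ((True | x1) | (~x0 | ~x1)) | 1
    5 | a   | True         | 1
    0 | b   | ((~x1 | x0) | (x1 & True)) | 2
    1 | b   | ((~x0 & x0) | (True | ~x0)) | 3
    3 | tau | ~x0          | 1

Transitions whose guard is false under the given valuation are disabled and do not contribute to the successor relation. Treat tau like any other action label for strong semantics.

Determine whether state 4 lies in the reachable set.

10 transition(s) survive guard evaluation.
depth 0: {0}
depth 1: {2}  cumulative {0,2}
depth 2: {4}  cumulative {0,2,4}
depth 3: {1,5}  cumulative {0,1,2,4,5}
depth 4: {3}  cumulative {0,1,2,3,4,5}
Reach set: {0,1,2,3,4,5}
witness 4: b·b

Answer: REACHABLE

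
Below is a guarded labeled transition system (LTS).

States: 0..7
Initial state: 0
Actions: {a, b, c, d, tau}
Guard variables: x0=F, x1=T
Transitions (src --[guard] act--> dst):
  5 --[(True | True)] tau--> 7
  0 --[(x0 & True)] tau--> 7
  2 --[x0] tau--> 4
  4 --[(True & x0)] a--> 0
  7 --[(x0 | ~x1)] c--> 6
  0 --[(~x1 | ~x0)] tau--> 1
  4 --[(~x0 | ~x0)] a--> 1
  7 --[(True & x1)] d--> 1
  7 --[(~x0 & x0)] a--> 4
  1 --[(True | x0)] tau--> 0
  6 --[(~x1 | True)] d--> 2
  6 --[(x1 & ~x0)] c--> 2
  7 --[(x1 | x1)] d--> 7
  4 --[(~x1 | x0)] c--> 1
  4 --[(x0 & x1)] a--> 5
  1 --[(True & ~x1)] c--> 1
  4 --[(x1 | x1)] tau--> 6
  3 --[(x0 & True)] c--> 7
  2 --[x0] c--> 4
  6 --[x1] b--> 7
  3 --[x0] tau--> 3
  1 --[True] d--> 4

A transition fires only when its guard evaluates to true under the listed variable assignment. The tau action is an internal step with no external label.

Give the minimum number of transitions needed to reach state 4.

Breadth-first toward 4:
  depth 0: {0}
  depth 1: {1}
  depth 2: {4}
depth(4)=2, e.g. tau·d

Answer: 2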